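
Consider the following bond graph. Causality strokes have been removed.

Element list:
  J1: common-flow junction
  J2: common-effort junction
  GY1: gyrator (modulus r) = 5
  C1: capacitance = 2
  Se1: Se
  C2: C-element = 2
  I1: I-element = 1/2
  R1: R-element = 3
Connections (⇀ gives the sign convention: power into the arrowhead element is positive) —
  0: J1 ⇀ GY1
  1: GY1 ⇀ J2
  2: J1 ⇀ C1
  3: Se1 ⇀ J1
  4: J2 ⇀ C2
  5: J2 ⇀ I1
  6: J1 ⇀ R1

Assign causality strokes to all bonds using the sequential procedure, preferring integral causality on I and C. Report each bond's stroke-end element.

#3 stroke→J1  (Se1 (Se) sets effort on bond)
#2 stroke→J1  (C1 outputs effort q/C1)
#4 stroke→J2  (C2 outputs effort q/C2)
#1 stroke→GY1  (J2: bond 4 brought effort, rest push out)
#5 stroke→I1  (J2: bond 4 brought effort, rest push out)
#0 stroke→GY1  (GY1: gyrator matches bond 1)
#6 stroke→J1  (1-jn J1 has f-setter on 0)

β0 →GY1
β1 →GY1
β2 →J1
β3 →J1
β4 →J2
β5 →I1
β6 →J1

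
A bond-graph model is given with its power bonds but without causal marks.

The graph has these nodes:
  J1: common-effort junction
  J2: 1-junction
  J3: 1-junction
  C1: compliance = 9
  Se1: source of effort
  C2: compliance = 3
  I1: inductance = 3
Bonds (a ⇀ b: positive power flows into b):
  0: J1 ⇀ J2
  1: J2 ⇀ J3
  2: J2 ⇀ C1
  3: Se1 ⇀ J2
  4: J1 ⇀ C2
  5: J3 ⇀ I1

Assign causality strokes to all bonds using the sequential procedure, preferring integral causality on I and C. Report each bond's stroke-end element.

β0 |J2
β1 |J3
β2 |J2
β3 |J2
β4 |J1
β5 |I1

b3 stroke→J2  (Se1 (Se) sets effort on bond)
b2 stroke→J2  (C1 integral (e out))
b4 stroke→J1  (C2 outputs effort q/C2)
b0 stroke→J2  (J1 effort already set via bond 4)
b1 stroke→J3  (only one flow-in slot at J2)
b5 stroke→I1  (only one flow-in slot at J3)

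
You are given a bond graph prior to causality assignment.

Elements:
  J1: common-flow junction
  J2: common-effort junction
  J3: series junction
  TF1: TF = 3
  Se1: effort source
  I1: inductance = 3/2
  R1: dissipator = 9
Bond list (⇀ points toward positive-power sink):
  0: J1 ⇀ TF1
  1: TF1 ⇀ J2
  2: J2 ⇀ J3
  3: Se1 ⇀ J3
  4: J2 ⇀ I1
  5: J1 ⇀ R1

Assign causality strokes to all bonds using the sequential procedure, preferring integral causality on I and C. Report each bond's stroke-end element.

β0 →J1
β1 →TF1
β2 →J2
β3 →J3
β4 →I1
β5 →R1

bond 3 →J3  (Se1 fixes effort; stroke away)
bond 2 →J2  (J3 needs exactly one f-in)
bond 1 →TF1  (J2: bond 2 brought effort, rest push out)
bond 4 →I1  (0-jn J2 has e-setter on 2)
bond 0 →J1  (through TF1, causality passes straight; one stroke at TF1)
bond 5 →R1  (closing 1-jn rule on J1)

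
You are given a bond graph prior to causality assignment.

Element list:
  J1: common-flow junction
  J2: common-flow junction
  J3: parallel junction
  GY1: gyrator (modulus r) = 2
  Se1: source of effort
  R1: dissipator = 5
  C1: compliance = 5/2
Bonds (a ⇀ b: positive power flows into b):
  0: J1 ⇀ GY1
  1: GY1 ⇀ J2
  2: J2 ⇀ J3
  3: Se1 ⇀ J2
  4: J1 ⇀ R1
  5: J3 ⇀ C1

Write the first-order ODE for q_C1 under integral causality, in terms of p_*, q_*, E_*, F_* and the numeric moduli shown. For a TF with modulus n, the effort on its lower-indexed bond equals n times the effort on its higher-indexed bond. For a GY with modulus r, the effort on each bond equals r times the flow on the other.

β3 stroke→J2  (Se1 fixes effort; stroke away)
β5 stroke→J3  (C1 outputs effort q/C1)
β2 stroke→J2  (J3 effort already set via bond 5)
β1 stroke→GY1  (only one flow-in slot at J2)
β0 stroke→GY1  (GY1: gyrator matches bond 1)
β4 stroke→J1  (J1 flow already set via bond 0)

dq_C1/dt = 5*E_Se1/4 - q_C1/2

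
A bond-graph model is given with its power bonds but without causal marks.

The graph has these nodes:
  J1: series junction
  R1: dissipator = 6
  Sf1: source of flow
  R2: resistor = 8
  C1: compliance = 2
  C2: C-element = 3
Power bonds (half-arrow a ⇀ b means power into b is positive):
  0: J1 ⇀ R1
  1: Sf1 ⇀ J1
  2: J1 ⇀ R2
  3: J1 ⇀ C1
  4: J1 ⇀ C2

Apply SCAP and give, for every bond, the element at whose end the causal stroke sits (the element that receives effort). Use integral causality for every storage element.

bond 0 →J1
bond 1 →Sf1
bond 2 →J1
bond 3 →J1
bond 4 →J1

β1 stroke→Sf1  (Sf1 (Sf) sets flow on bond)
β0 stroke→J1  (common-f at J1 fixed by 1)
β2 stroke→J1  (J1 flow already set via bond 1)
β3 stroke→J1  (common-f at J1 fixed by 1)
β4 stroke→J1  (J1 flow already set via bond 1)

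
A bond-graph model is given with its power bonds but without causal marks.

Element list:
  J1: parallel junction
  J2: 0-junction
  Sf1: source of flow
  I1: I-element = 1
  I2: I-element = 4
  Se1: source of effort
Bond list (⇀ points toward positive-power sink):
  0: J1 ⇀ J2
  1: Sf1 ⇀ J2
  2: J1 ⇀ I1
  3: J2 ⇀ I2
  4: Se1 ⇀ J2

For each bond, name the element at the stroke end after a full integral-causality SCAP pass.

β1 →Sf1  (source Sf1 imposes f)
β4 →J2  (Se1 (Se) sets effort on bond)
β0 →J1  (J2 effort already set via bond 4)
β3 →I2  (J2 effort already set via bond 4)
β2 →I1  (J1: bond 0 brought effort, rest push out)

β0 |J1
β1 |Sf1
β2 |I1
β3 |I2
β4 |J2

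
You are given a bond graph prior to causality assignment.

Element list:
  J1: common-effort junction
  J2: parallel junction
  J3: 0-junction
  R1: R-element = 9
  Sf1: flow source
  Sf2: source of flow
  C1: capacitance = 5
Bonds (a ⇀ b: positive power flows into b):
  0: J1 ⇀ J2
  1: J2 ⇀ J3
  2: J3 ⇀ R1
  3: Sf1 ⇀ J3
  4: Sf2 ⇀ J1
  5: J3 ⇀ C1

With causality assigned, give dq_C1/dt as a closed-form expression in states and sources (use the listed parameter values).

dq_C1/dt = F_Sf1 + F_Sf2 - q_C1/45

b3 |Sf1  (Sf1: flow source, stroke at near end)
b4 |Sf2  (Sf2 (Sf) sets flow on bond)
b0 |J1  (closing 0-jn rule on J1)
b1 |J2  (closing 0-jn rule on J2)
b5 |J3  (C1: C, integral causality)
b2 |R1  (0-jn J3 has e-setter on 5)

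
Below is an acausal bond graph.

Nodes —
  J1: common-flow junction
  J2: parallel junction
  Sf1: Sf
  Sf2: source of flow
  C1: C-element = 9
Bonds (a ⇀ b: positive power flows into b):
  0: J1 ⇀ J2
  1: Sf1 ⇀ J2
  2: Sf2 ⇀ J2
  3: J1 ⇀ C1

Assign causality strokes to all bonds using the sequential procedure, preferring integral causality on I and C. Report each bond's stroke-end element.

β0 →J2
β1 →Sf1
β2 →Sf2
β3 →J1

#1 stroke→Sf1  (Sf1 fixes flow; stroke at Sf1)
#2 stroke→Sf2  (Sf2 (Sf) sets flow on bond)
#0 stroke→J2  (J2 needs exactly one e-in)
#3 stroke→J1  (common-f at J1 fixed by 0)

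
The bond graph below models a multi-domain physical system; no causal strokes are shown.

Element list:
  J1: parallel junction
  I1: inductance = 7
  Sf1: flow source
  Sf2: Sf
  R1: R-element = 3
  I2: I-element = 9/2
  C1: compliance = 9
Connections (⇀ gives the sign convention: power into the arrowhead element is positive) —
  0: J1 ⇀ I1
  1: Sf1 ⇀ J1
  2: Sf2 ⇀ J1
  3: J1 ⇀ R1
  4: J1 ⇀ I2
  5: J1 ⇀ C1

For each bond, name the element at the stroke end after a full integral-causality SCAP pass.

b1 stroke→Sf1  (source Sf1 imposes f)
b2 stroke→Sf2  (Sf2: flow source, stroke at near end)
b0 stroke→I1  (I1 integral (f out))
b4 stroke→I2  (I2 integral (f out))
b5 stroke→J1  (C1 integral (e out))
b3 stroke→R1  (common-e at J1 fixed by 5)

#0 stroke→I1
#1 stroke→Sf1
#2 stroke→Sf2
#3 stroke→R1
#4 stroke→I2
#5 stroke→J1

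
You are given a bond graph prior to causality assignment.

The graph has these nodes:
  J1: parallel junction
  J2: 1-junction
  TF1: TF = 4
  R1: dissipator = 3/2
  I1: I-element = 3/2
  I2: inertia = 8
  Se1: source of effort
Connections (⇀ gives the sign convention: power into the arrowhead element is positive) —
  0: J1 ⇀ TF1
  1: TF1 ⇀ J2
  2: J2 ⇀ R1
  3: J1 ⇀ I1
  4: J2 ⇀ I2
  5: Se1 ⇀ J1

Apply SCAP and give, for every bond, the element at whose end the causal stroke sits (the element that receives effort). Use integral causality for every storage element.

#5 stroke at J1  (source Se1 imposes e)
#0 stroke at TF1  (common-e at J1 fixed by 5)
#3 stroke at I1  (J1 effort already set via bond 5)
#1 stroke at J2  (TF TF1: opposite of bond 0)
#4 stroke at I2  (I2 integral (f out))
#2 stroke at J2  (1-jn J2 has f-setter on 4)

b0 |TF1
b1 |J2
b2 |J2
b3 |I1
b4 |I2
b5 |J1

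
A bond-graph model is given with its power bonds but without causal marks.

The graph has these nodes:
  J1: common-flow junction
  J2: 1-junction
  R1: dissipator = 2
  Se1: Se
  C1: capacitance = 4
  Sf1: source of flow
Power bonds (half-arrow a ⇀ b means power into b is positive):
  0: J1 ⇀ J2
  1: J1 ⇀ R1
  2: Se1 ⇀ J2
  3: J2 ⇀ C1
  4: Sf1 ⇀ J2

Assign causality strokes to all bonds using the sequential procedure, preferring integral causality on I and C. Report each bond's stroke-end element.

#2 →J2  (source Se1 imposes e)
#4 →Sf1  (Sf1 (Sf) sets flow on bond)
#0 →J2  (J2: bond 4 brought flow, rest push out)
#3 →J2  (J2 flow already set via bond 4)
#1 →J1  (common-f at J1 fixed by 0)

b0 |J2
b1 |J1
b2 |J2
b3 |J2
b4 |Sf1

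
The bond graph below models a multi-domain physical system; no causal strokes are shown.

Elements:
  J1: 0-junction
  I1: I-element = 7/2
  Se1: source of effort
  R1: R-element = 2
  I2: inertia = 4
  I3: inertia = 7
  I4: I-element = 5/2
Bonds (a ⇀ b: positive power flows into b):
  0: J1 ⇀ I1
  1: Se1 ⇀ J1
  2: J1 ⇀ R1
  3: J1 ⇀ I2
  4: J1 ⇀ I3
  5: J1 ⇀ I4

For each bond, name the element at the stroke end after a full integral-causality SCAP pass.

bond 0 |I1
bond 1 |J1
bond 2 |R1
bond 3 |I2
bond 4 |I3
bond 5 |I4

#1 →J1  (Se1 fixes effort; stroke away)
#0 →I1  (J1 effort already set via bond 1)
#2 →R1  (J1: bond 1 brought effort, rest push out)
#3 →I2  (common-e at J1 fixed by 1)
#4 →I3  (J1: bond 1 brought effort, rest push out)
#5 →I4  (common-e at J1 fixed by 1)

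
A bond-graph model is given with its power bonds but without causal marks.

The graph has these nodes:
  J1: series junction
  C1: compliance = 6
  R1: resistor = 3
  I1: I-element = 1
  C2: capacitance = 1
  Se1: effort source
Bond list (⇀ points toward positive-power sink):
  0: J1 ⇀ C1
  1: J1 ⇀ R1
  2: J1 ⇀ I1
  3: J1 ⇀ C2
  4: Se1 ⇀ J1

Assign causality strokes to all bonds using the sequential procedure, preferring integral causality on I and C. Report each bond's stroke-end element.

b0 stroke→J1
b1 stroke→J1
b2 stroke→I1
b3 stroke→J1
b4 stroke→J1

b4 stroke→J1  (source Se1 imposes e)
b0 stroke→J1  (C1: C, integral causality)
b2 stroke→I1  (I1: I, integral causality)
b1 stroke→J1  (J1 flow already set via bond 2)
b3 stroke→J1  (common-f at J1 fixed by 2)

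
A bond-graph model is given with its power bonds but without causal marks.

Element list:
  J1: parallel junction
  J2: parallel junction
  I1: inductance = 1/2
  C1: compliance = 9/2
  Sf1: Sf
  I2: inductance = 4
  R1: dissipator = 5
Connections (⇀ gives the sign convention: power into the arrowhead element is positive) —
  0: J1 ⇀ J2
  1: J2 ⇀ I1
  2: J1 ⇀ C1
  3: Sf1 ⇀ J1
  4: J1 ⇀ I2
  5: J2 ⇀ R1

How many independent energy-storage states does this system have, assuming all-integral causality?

β3 stroke→Sf1  (Sf1 fixes flow; stroke at Sf1)
β1 stroke→I1  (I1 integral (f out))
β2 stroke→J1  (C1: C, integral causality)
β0 stroke→J2  (common-e at J1 fixed by 2)
β4 stroke→I2  (J1: bond 2 brought effort, rest push out)
β5 stroke→R1  (J2 effort already set via bond 0)

3  (C1, I1, I2 all integral)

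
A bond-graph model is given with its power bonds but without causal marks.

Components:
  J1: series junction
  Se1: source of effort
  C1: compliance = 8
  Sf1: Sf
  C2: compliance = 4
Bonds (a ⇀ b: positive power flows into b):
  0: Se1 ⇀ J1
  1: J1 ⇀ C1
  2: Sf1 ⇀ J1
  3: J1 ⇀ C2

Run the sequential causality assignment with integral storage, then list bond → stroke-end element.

#0 |J1  (Se1 fixes effort; stroke away)
#2 |Sf1  (Sf1 (Sf) sets flow on bond)
#1 |J1  (J1: bond 2 brought flow, rest push out)
#3 |J1  (1-jn J1 has f-setter on 2)

#0 stroke at J1
#1 stroke at J1
#2 stroke at Sf1
#3 stroke at J1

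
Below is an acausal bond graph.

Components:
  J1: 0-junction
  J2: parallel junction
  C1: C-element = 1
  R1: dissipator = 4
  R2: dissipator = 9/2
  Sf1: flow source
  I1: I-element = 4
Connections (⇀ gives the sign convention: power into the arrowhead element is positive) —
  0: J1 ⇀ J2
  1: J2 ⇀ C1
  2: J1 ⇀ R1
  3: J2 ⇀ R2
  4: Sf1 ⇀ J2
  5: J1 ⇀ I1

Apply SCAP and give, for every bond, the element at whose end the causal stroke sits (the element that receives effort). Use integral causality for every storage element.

bond 0 →J1
bond 1 →J2
bond 2 →R1
bond 3 →R2
bond 4 →Sf1
bond 5 →I1

bond 4 |Sf1  (Sf1 fixes flow; stroke at Sf1)
bond 1 |J2  (C1 outputs effort q/C1)
bond 0 |J1  (J2: bond 1 brought effort, rest push out)
bond 3 |R2  (0-jn J2 has e-setter on 1)
bond 2 |R1  (J1: bond 0 brought effort, rest push out)
bond 5 |I1  (J1: bond 0 brought effort, rest push out)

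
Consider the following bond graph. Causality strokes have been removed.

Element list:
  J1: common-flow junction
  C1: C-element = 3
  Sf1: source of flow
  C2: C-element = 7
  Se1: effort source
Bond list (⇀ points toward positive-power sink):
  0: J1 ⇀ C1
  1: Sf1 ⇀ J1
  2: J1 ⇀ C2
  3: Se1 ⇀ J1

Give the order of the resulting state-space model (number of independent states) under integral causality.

β1 |Sf1  (Sf1 fixes flow; stroke at Sf1)
β3 |J1  (Se1 (Se) sets effort on bond)
β0 |J1  (J1 flow already set via bond 1)
β2 |J1  (common-f at J1 fixed by 1)

2  (C1, C2 all integral)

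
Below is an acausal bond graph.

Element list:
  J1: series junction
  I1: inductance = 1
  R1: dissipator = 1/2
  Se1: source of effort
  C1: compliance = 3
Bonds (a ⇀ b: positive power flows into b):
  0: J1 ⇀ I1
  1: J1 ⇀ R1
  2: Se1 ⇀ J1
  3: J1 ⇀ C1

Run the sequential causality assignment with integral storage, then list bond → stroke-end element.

bond 0 |I1
bond 1 |J1
bond 2 |J1
bond 3 |J1

bond 2 stroke→J1  (source Se1 imposes e)
bond 0 stroke→I1  (I1 integral (f out))
bond 1 stroke→J1  (common-f at J1 fixed by 0)
bond 3 stroke→J1  (J1 flow already set via bond 0)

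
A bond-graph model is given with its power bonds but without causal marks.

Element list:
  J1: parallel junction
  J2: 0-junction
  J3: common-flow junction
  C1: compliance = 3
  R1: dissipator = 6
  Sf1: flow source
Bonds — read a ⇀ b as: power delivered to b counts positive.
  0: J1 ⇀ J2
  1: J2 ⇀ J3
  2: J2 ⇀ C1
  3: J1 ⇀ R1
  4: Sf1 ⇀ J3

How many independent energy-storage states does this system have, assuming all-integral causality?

1  (C1 all integral)

b4 stroke→Sf1  (Sf1 fixes flow; stroke at Sf1)
b1 stroke→J3  (1-jn J3 has f-setter on 4)
b2 stroke→J2  (C1 outputs effort q/C1)
b0 stroke→J1  (common-e at J2 fixed by 2)
b3 stroke→R1  (0-jn J1 has e-setter on 0)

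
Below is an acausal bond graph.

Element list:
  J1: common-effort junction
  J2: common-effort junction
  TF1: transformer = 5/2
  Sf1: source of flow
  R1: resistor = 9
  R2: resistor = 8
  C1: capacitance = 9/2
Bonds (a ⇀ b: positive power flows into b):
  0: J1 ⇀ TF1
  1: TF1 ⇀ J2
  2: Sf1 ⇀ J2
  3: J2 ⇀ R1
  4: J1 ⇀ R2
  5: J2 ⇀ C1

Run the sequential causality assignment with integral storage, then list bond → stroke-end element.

β2 |Sf1  (Sf1 (Sf) sets flow on bond)
β5 |J2  (C1 outputs effort q/C1)
β1 |TF1  (common-e at J2 fixed by 5)
β3 |R1  (J2: bond 5 brought effort, rest push out)
β0 |J1  (through TF1, causality passes straight; one stroke at TF1)
β4 |R2  (0-jn J1 has e-setter on 0)

b0 stroke→J1
b1 stroke→TF1
b2 stroke→Sf1
b3 stroke→R1
b4 stroke→R2
b5 stroke→J2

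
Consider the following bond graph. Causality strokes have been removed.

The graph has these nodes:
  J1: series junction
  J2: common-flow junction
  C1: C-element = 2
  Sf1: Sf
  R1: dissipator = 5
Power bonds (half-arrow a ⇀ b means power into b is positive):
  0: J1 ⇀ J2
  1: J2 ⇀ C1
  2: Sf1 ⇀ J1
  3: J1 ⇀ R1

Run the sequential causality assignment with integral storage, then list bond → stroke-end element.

bond 0 →J1
bond 1 →J2
bond 2 →Sf1
bond 3 →J1

β2 →Sf1  (Sf1: flow source, stroke at near end)
β0 →J1  (1-jn J1 has f-setter on 2)
β3 →J1  (1-jn J1 has f-setter on 2)
β1 →J2  (1-jn J2 has f-setter on 0)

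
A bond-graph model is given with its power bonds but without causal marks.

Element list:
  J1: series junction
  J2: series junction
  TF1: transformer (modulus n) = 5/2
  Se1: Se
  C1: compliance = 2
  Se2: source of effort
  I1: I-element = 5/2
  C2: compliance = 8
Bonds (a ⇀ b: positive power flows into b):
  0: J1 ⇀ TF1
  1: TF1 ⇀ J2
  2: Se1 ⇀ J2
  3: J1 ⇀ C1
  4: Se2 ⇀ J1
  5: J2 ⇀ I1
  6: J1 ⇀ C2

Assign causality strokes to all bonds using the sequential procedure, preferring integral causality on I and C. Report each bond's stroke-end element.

β0 →TF1
β1 →J2
β2 →J2
β3 →J1
β4 →J1
β5 →I1
β6 →J1

β2 stroke at J2  (Se1: effort source, stroke at far end)
β4 stroke at J1  (source Se2 imposes e)
β3 stroke at J1  (C1: C, integral causality)
β5 stroke at I1  (I1 integral (f out))
β1 stroke at J2  (common-f at J2 fixed by 5)
β0 stroke at TF1  (TF1: transformer flips bond 1)
β6 stroke at J1  (J1: bond 0 brought flow, rest push out)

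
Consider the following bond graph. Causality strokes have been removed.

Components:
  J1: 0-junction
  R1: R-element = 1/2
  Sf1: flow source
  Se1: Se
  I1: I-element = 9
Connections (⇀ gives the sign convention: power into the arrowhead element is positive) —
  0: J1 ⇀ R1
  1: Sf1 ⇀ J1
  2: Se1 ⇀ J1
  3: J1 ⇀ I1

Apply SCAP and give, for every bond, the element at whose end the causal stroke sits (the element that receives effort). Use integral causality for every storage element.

β1 stroke at Sf1  (source Sf1 imposes f)
β2 stroke at J1  (Se1 (Se) sets effort on bond)
β0 stroke at R1  (0-jn J1 has e-setter on 2)
β3 stroke at I1  (0-jn J1 has e-setter on 2)

bond 0 →R1
bond 1 →Sf1
bond 2 →J1
bond 3 →I1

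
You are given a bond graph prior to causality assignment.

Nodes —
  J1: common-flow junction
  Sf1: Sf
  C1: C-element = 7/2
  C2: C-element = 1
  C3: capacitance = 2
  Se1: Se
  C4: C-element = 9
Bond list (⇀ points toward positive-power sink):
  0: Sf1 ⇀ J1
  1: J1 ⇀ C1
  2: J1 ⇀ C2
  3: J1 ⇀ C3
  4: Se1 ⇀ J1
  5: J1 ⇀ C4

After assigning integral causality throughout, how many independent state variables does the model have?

#0 stroke→Sf1  (Sf1 fixes flow; stroke at Sf1)
#4 stroke→J1  (Se1 (Se) sets effort on bond)
#1 stroke→J1  (common-f at J1 fixed by 0)
#2 stroke→J1  (J1: bond 0 brought flow, rest push out)
#3 stroke→J1  (1-jn J1 has f-setter on 0)
#5 stroke→J1  (J1: bond 0 brought flow, rest push out)

4  (C1, C2, C3, C4 all integral)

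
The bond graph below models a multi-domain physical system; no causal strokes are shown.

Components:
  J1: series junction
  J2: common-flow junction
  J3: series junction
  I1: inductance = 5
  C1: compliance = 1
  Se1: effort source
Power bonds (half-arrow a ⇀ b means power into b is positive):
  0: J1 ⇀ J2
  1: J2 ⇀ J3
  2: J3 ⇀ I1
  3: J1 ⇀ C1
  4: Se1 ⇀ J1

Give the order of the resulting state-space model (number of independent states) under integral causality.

2  (C1, I1 all integral)

bond 4 stroke at J1  (Se1 fixes effort; stroke away)
bond 2 stroke at I1  (I1: I, integral causality)
bond 1 stroke at J3  (J3 flow already set via bond 2)
bond 0 stroke at J2  (common-f at J2 fixed by 1)
bond 3 stroke at J1  (J1: bond 0 brought flow, rest push out)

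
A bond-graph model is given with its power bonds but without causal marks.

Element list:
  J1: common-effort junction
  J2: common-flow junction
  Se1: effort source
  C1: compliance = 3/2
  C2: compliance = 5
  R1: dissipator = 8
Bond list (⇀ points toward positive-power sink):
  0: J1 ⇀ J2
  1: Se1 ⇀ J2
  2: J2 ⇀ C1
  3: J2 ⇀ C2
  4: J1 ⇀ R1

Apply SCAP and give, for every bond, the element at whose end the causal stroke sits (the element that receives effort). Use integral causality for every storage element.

#1 →J2  (Se1: effort source, stroke at far end)
#2 →J2  (C1: C, integral causality)
#3 →J2  (C2: C, integral causality)
#0 →J1  (J2: last free bond brings flow in)
#4 →R1  (common-e at J1 fixed by 0)

b0 |J1
b1 |J2
b2 |J2
b3 |J2
b4 |R1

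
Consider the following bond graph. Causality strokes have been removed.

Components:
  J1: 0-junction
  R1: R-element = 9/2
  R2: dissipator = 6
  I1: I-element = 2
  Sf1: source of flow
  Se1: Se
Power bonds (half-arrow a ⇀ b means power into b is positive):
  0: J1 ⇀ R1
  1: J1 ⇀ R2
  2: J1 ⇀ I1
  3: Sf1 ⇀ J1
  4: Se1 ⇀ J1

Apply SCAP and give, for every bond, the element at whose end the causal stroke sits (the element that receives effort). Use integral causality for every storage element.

#3 stroke at Sf1  (source Sf1 imposes f)
#4 stroke at J1  (Se1: effort source, stroke at far end)
#0 stroke at R1  (0-jn J1 has e-setter on 4)
#1 stroke at R2  (0-jn J1 has e-setter on 4)
#2 stroke at I1  (J1: bond 4 brought effort, rest push out)

bond 0 →R1
bond 1 →R2
bond 2 →I1
bond 3 →Sf1
bond 4 →J1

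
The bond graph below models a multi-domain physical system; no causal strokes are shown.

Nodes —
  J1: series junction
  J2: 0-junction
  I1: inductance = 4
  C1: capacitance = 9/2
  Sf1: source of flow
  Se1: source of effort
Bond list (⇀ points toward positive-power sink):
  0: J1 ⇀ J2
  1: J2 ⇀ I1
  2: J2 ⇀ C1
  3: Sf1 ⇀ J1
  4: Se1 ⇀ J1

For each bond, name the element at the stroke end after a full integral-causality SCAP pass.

β0 stroke→J1
β1 stroke→I1
β2 stroke→J2
β3 stroke→Sf1
β4 stroke→J1

β3 |Sf1  (Sf1: flow source, stroke at near end)
β4 |J1  (Se1: effort source, stroke at far end)
β0 |J1  (common-f at J1 fixed by 3)
β1 |I1  (prefer integral on I1)
β2 |J2  (only one effort-in slot at J2)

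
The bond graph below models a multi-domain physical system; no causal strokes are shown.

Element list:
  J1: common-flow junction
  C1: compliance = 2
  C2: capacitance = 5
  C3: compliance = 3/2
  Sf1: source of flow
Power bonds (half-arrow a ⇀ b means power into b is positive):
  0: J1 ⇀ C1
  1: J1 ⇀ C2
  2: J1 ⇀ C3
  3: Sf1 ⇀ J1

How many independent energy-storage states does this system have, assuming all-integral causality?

3  (C1, C2, C3 all integral)

b3 stroke at Sf1  (Sf1 fixes flow; stroke at Sf1)
b0 stroke at J1  (J1: bond 3 brought flow, rest push out)
b1 stroke at J1  (common-f at J1 fixed by 3)
b2 stroke at J1  (common-f at J1 fixed by 3)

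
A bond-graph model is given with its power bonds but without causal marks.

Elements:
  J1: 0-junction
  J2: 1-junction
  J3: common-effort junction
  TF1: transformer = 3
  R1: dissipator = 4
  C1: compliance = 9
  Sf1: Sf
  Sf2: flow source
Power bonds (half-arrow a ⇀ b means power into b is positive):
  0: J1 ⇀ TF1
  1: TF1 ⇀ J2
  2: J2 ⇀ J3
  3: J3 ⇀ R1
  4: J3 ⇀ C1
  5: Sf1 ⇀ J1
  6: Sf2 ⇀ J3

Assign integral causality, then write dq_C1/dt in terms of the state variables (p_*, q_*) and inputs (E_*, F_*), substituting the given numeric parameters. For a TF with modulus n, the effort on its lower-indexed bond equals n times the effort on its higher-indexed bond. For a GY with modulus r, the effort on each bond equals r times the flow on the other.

dq_C1/dt = 3*F_Sf1 + F_Sf2 - q_C1/36

b5 stroke at Sf1  (Sf1 fixes flow; stroke at Sf1)
b6 stroke at Sf2  (Sf2 (Sf) sets flow on bond)
b0 stroke at J1  (J1: last free bond brings effort in)
b1 stroke at TF1  (TF TF1: opposite of bond 0)
b2 stroke at J2  (1-jn J2 has f-setter on 1)
b4 stroke at J3  (C1 outputs effort q/C1)
b3 stroke at R1  (J3 effort already set via bond 4)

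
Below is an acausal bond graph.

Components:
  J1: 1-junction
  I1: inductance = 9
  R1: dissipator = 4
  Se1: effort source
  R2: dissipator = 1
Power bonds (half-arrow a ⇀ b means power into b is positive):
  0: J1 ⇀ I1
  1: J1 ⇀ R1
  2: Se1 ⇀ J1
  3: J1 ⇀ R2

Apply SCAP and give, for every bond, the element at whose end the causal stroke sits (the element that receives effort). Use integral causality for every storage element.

#2 |J1  (source Se1 imposes e)
#0 |I1  (I1: I, integral causality)
#1 |J1  (J1 flow already set via bond 0)
#3 |J1  (J1: bond 0 brought flow, rest push out)

b0 →I1
b1 →J1
b2 →J1
b3 →J1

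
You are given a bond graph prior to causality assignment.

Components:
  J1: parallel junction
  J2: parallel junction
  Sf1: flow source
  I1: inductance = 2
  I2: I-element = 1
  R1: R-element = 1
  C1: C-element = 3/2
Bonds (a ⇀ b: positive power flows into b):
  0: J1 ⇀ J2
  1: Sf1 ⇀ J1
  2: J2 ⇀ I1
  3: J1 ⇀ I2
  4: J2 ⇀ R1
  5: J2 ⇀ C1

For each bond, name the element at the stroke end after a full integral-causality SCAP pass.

#1 |Sf1  (source Sf1 imposes f)
#2 |I1  (prefer integral on I1)
#3 |I2  (I2: I, integral causality)
#0 |J1  (only one effort-in slot at J1)
#5 |J2  (C1: C, integral causality)
#4 |R1  (J2 effort already set via bond 5)

#0 stroke at J1
#1 stroke at Sf1
#2 stroke at I1
#3 stroke at I2
#4 stroke at R1
#5 stroke at J2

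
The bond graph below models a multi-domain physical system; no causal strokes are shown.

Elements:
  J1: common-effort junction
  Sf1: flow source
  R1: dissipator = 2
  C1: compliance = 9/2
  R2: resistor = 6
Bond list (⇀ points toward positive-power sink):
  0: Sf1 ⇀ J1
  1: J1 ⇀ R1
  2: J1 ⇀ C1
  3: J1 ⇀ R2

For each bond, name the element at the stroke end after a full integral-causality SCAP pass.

β0 |Sf1  (Sf1: flow source, stroke at near end)
β2 |J1  (prefer integral on C1)
β1 |R1  (common-e at J1 fixed by 2)
β3 |R2  (J1 effort already set via bond 2)

bond 0 stroke→Sf1
bond 1 stroke→R1
bond 2 stroke→J1
bond 3 stroke→R2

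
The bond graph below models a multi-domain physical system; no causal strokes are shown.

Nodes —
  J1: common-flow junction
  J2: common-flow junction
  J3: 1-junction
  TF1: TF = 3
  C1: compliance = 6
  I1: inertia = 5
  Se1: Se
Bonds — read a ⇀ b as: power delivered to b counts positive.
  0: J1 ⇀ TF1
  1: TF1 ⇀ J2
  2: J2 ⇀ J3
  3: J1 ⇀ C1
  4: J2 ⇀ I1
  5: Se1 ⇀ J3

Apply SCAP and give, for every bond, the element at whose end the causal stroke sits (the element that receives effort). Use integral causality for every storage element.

β0 |TF1
β1 |J2
β2 |J2
β3 |J1
β4 |I1
β5 |J3

bond 5 |J3  (Se1 (Se) sets effort on bond)
bond 2 |J2  (J3 needs exactly one f-in)
bond 3 |J1  (C1: C, integral causality)
bond 0 |TF1  (J1: last free bond brings flow in)
bond 1 |J2  (through TF1, causality passes straight; one stroke at TF1)
bond 4 |I1  (J2 needs exactly one f-in)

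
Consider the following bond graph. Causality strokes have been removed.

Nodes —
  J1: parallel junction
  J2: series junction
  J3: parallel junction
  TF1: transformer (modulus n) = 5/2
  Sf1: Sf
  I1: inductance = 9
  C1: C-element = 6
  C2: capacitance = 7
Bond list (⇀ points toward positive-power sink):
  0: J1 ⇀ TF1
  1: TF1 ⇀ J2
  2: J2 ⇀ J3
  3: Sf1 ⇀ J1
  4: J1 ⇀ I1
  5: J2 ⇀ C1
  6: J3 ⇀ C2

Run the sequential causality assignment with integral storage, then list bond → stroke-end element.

#0 stroke at J1
#1 stroke at TF1
#2 stroke at J2
#3 stroke at Sf1
#4 stroke at I1
#5 stroke at J2
#6 stroke at J3

bond 3 stroke at Sf1  (Sf1: flow source, stroke at near end)
bond 4 stroke at I1  (I1: I, integral causality)
bond 0 stroke at J1  (closing 0-jn rule on J1)
bond 1 stroke at TF1  (TF1: transformer flips bond 0)
bond 2 stroke at J2  (1-jn J2 has f-setter on 1)
bond 5 stroke at J2  (J2: bond 1 brought flow, rest push out)
bond 6 stroke at J3  (J3 needs exactly one e-in)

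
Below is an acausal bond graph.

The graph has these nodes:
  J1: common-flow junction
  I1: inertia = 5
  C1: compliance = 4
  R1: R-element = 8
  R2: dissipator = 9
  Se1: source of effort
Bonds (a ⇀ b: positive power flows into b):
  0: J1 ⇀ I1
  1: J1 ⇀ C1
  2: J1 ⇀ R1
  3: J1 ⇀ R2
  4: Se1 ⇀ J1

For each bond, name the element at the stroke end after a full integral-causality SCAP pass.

b4 stroke→J1  (Se1 fixes effort; stroke away)
b0 stroke→I1  (I1: I, integral causality)
b1 stroke→J1  (J1 flow already set via bond 0)
b2 stroke→J1  (common-f at J1 fixed by 0)
b3 stroke→J1  (J1 flow already set via bond 0)

β0 →I1
β1 →J1
β2 →J1
β3 →J1
β4 →J1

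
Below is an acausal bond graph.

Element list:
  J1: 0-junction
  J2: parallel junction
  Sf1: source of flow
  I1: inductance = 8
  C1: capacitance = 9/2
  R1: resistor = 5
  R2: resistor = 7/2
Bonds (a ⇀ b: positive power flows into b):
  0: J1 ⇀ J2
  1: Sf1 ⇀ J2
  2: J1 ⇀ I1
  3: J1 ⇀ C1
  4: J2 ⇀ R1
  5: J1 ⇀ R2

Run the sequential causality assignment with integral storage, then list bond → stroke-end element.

#1 →Sf1  (Sf1: flow source, stroke at near end)
#2 →I1  (I1: I, integral causality)
#3 →J1  (C1 outputs effort q/C1)
#0 →J2  (J1: bond 3 brought effort, rest push out)
#5 →R2  (common-e at J1 fixed by 3)
#4 →R1  (common-e at J2 fixed by 0)

#0 stroke→J2
#1 stroke→Sf1
#2 stroke→I1
#3 stroke→J1
#4 stroke→R1
#5 stroke→R2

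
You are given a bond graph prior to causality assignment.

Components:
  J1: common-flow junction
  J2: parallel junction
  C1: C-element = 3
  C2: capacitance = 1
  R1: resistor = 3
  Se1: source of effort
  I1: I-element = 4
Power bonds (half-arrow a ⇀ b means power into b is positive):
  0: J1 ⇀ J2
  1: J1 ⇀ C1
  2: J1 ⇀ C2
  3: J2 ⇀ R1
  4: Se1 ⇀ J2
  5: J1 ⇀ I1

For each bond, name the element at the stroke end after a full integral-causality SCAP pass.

#0 stroke at J1
#1 stroke at J1
#2 stroke at J1
#3 stroke at R1
#4 stroke at J2
#5 stroke at I1

β4 |J2  (Se1: effort source, stroke at far end)
β0 |J1  (common-e at J2 fixed by 4)
β3 |R1  (0-jn J2 has e-setter on 4)
β1 |J1  (C1 outputs effort q/C1)
β2 |J1  (prefer integral on C2)
β5 |I1  (closing 1-jn rule on J1)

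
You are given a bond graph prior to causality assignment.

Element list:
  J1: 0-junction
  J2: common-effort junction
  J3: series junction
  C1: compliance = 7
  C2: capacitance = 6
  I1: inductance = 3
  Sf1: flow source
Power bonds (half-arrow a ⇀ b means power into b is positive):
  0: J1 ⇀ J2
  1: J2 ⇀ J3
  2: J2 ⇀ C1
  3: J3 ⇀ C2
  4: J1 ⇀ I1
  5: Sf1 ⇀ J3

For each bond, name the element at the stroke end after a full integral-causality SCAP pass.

β0 |J1
β1 |J3
β2 |J2
β3 |J3
β4 |I1
β5 |Sf1

#5 stroke at Sf1  (Sf1 (Sf) sets flow on bond)
#1 stroke at J3  (1-jn J3 has f-setter on 5)
#3 stroke at J3  (common-f at J3 fixed by 5)
#2 stroke at J2  (C1: C, integral causality)
#0 stroke at J1  (common-e at J2 fixed by 2)
#4 stroke at I1  (J1 effort already set via bond 0)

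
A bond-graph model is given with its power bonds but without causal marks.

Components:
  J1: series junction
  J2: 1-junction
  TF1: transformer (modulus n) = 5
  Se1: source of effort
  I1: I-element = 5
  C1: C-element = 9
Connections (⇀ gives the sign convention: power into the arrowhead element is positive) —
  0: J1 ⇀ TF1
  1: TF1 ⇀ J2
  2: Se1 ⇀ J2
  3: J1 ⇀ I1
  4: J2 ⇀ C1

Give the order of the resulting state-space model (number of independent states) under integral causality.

2  (C1, I1 all integral)

β2 stroke→J2  (source Se1 imposes e)
β3 stroke→I1  (prefer integral on I1)
β0 stroke→J1  (J1 flow already set via bond 3)
β1 stroke→TF1  (through TF1, causality passes straight; one stroke at TF1)
β4 stroke→J2  (1-jn J2 has f-setter on 1)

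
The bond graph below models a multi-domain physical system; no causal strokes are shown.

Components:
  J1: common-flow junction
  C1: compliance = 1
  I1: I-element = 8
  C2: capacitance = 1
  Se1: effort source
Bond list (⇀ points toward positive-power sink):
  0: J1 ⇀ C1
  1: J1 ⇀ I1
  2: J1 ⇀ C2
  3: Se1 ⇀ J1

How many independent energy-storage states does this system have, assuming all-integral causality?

β3 |J1  (Se1: effort source, stroke at far end)
β0 |J1  (prefer integral on C1)
β1 |I1  (I1: I, integral causality)
β2 |J1  (common-f at J1 fixed by 1)

3  (C1, C2, I1 all integral)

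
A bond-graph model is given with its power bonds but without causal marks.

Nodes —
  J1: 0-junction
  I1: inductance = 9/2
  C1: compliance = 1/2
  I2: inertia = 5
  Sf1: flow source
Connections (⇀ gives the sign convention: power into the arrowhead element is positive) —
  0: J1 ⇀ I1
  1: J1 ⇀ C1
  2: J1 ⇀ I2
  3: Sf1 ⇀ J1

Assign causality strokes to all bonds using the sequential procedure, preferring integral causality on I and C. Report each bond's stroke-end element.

#0 |I1
#1 |J1
#2 |I2
#3 |Sf1

β3 |Sf1  (Sf1 fixes flow; stroke at Sf1)
β0 |I1  (I1 outputs flow p/I1)
β1 |J1  (C1: C, integral causality)
β2 |I2  (J1 effort already set via bond 1)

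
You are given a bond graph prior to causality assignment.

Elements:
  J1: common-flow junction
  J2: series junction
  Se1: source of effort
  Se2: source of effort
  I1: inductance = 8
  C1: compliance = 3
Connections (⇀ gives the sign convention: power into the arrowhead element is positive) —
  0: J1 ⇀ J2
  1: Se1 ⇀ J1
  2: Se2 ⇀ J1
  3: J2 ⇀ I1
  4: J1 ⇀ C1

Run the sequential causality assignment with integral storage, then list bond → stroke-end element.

#0 |J2
#1 |J1
#2 |J1
#3 |I1
#4 |J1

bond 1 stroke→J1  (Se1 fixes effort; stroke away)
bond 2 stroke→J1  (Se2 fixes effort; stroke away)
bond 3 stroke→I1  (I1 integral (f out))
bond 0 stroke→J2  (J2 flow already set via bond 3)
bond 4 stroke→J1  (common-f at J1 fixed by 0)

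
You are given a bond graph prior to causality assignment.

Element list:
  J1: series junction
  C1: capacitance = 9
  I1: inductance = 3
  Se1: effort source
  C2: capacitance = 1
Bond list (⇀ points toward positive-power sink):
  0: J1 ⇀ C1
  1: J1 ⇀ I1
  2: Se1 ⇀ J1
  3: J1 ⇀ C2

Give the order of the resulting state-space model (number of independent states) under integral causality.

3  (C1, C2, I1 all integral)

#2 →J1  (Se1 fixes effort; stroke away)
#0 →J1  (C1: C, integral causality)
#1 →I1  (I1 outputs flow p/I1)
#3 →J1  (common-f at J1 fixed by 1)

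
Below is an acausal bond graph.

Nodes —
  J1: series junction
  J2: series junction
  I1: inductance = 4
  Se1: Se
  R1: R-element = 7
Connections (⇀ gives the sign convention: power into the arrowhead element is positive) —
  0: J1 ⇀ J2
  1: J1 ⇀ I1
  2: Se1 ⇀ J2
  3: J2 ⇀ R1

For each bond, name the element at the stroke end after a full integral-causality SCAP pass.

β0 stroke→J1
β1 stroke→I1
β2 stroke→J2
β3 stroke→J2

bond 2 |J2  (Se1 fixes effort; stroke away)
bond 1 |I1  (I1: I, integral causality)
bond 0 |J1  (common-f at J1 fixed by 1)
bond 3 |J2  (1-jn J2 has f-setter on 0)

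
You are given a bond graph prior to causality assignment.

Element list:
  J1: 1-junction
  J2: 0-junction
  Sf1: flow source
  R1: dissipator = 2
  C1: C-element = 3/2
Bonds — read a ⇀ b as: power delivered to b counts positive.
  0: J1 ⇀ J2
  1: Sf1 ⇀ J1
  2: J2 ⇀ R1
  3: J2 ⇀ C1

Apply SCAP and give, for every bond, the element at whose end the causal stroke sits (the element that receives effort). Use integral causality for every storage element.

b0 |J1
b1 |Sf1
b2 |R1
b3 |J2

bond 1 →Sf1  (Sf1 (Sf) sets flow on bond)
bond 0 →J1  (J1: bond 1 brought flow, rest push out)
bond 3 →J2  (prefer integral on C1)
bond 2 →R1  (J2: bond 3 brought effort, rest push out)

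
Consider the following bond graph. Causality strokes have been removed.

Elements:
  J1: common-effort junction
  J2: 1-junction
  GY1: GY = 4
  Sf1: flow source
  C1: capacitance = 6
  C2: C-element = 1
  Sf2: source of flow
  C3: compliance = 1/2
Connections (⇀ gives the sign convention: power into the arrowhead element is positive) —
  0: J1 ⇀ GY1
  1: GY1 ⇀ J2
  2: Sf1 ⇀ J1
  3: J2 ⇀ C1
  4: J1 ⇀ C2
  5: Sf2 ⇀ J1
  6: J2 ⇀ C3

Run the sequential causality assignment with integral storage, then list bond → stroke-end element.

bond 2 |Sf1  (Sf1 fixes flow; stroke at Sf1)
bond 5 |Sf2  (Sf2 fixes flow; stroke at Sf2)
bond 3 |J2  (C1: C, integral causality)
bond 4 |J1  (C2 integral (e out))
bond 0 |GY1  (0-jn J1 has e-setter on 4)
bond 1 |GY1  (GY1 both-in/both-out from 0)
bond 6 |J2  (common-f at J2 fixed by 1)

#0 →GY1
#1 →GY1
#2 →Sf1
#3 →J2
#4 →J1
#5 →Sf2
#6 →J2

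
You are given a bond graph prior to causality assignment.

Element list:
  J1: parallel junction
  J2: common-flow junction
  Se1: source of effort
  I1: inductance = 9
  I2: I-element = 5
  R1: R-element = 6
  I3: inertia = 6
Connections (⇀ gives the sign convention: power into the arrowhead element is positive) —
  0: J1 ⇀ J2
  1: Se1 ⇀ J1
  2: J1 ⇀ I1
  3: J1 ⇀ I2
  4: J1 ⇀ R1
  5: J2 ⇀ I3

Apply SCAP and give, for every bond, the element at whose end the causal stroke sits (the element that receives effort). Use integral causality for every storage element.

β1 →J1  (source Se1 imposes e)
β0 →J2  (J1: bond 1 brought effort, rest push out)
β2 →I1  (common-e at J1 fixed by 1)
β3 →I2  (common-e at J1 fixed by 1)
β4 →R1  (0-jn J1 has e-setter on 1)
β5 →I3  (J2 needs exactly one f-in)

#0 stroke at J2
#1 stroke at J1
#2 stroke at I1
#3 stroke at I2
#4 stroke at R1
#5 stroke at I3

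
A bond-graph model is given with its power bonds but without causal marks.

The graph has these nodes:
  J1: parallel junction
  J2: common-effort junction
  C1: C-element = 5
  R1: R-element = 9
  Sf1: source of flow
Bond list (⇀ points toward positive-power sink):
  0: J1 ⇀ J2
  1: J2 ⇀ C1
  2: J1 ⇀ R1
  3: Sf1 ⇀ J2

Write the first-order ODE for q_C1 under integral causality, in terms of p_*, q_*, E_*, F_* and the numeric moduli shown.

β3 stroke at Sf1  (Sf1: flow source, stroke at near end)
β1 stroke at J2  (prefer integral on C1)
β0 stroke at J1  (J2 effort already set via bond 1)
β2 stroke at R1  (J1 effort already set via bond 0)

dq_C1/dt = F_Sf1 - q_C1/45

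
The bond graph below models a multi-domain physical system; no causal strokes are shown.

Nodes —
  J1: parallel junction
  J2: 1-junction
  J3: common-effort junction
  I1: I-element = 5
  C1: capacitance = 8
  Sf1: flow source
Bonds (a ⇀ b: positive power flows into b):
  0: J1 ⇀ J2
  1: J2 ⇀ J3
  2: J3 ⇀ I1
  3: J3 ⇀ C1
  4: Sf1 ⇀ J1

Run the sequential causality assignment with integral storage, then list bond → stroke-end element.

β0 stroke→J1
β1 stroke→J2
β2 stroke→I1
β3 stroke→J3
β4 stroke→Sf1

b4 →Sf1  (source Sf1 imposes f)
b0 →J1  (only one effort-in slot at J1)
b1 →J2  (J2: bond 0 brought flow, rest push out)
b2 →I1  (I1 integral (f out))
b3 →J3  (J3: last free bond brings effort in)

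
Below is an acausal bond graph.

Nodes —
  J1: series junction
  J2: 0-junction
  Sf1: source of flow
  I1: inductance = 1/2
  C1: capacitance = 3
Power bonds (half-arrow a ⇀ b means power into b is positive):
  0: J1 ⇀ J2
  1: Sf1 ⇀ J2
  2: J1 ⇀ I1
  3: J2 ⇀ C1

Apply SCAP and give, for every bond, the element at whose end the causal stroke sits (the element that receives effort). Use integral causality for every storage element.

bond 0 |J1
bond 1 |Sf1
bond 2 |I1
bond 3 |J2

b1 stroke at Sf1  (source Sf1 imposes f)
b2 stroke at I1  (I1 integral (f out))
b0 stroke at J1  (J1: bond 2 brought flow, rest push out)
b3 stroke at J2  (J2 needs exactly one e-in)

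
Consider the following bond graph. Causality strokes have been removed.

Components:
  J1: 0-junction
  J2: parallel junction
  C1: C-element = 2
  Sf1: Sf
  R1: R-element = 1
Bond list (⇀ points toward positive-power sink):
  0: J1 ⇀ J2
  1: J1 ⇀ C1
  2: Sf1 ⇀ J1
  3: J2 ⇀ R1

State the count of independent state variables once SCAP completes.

1  (C1 all integral)

b2 stroke→Sf1  (source Sf1 imposes f)
b1 stroke→J1  (prefer integral on C1)
b0 stroke→J2  (0-jn J1 has e-setter on 1)
b3 stroke→R1  (J2 effort already set via bond 0)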